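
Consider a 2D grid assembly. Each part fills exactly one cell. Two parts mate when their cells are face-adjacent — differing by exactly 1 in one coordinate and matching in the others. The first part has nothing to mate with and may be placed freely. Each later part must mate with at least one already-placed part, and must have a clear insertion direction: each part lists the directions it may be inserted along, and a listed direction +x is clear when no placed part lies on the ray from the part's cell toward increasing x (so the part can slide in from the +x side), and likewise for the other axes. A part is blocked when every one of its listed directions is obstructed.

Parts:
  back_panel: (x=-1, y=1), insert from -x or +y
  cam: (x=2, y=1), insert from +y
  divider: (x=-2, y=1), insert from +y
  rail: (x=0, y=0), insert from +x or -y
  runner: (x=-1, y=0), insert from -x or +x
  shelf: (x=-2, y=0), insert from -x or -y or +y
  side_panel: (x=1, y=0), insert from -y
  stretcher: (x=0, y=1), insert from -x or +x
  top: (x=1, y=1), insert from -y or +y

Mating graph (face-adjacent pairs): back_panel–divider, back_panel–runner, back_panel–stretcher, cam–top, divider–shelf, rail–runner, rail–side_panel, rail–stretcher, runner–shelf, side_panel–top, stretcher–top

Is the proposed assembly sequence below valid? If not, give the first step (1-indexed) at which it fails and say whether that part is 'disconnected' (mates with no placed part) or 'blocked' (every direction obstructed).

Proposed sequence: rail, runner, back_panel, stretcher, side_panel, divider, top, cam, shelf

Valid

1. rail@(0, 0) [+x clear] — {rail}
2. runner@(-1, 0) [-x clear] — {rail, runner}
3. back_panel@(-1, 1) [-x clear] — {back_panel, rail, runner}
4. stretcher@(0, 1) [+x clear] — {back_panel, rail, runner, stretcher}
5. side_panel@(1, 0) [-y clear] — {back_panel, rail, runner, side_panel, stretcher}
6. divider@(-2, 1) [+y clear] — {back_panel, divider, rail, runner, side_panel, stretcher}
7. top@(1, 1) [+y clear] — {back_panel, divider, rail, runner, side_panel, stretcher, top}
8. cam@(2, 1) [+y clear] — {back_panel, cam, divider, rail, runner, side_panel, stretcher, top}
9. shelf@(-2, 0) [-x clear] — {back_panel, cam, divider, rail, runner, shelf, side_panel, stretcher, top}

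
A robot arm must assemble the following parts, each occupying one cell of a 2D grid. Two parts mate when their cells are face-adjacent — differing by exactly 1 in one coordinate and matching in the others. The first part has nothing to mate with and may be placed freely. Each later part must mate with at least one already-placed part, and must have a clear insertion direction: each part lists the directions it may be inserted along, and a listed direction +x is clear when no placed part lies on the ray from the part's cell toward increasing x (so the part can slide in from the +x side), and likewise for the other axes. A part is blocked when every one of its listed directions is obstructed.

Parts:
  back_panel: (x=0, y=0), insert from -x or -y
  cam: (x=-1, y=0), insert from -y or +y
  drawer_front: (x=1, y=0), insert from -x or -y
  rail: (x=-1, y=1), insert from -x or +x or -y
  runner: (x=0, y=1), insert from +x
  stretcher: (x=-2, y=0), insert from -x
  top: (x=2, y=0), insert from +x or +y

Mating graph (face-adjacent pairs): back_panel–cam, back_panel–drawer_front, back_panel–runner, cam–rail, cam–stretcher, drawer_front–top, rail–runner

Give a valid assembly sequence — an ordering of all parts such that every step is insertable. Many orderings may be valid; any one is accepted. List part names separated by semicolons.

stretcher; cam; rail; runner; back_panel; drawer_front; top

1. stretcher@(-2, 0) [-x clear] — {stretcher}
2. cam@(-1, 0) [-y clear] — {cam, stretcher}
3. rail@(-1, 1) [-x clear] — {cam, rail, stretcher}
4. runner@(0, 1) [+x clear] — {cam, rail, runner, stretcher}
5. back_panel@(0, 0) [-y clear] — {back_panel, cam, rail, runner, stretcher}
6. drawer_front@(1, 0) [-y clear] — {back_panel, cam, drawer_front, rail, runner, stretcher}
7. top@(2, 0) [+x clear] — {back_panel, cam, drawer_front, rail, runner, stretcher, top}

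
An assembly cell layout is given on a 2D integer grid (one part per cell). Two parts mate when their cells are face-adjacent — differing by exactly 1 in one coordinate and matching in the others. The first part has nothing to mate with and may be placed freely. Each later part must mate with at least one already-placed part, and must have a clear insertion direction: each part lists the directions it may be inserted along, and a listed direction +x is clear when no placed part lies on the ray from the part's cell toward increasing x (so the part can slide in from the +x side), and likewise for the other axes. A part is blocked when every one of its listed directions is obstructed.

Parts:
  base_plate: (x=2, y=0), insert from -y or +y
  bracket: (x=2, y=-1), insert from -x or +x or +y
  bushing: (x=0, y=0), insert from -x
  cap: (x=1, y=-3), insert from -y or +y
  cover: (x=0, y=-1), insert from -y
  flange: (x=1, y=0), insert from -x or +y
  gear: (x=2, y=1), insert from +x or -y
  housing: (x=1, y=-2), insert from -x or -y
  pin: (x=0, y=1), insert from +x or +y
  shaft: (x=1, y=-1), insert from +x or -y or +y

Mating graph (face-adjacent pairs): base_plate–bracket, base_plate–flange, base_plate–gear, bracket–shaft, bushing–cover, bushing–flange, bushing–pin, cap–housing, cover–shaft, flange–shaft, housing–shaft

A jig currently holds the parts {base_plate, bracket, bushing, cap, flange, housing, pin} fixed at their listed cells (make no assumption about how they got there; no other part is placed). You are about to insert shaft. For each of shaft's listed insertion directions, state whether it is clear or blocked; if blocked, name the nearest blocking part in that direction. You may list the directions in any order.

+x: nearest on ray is bracket@(2, -1) ⇒ blocked
-y: nearest on ray is housing@(1, -2) ⇒ blocked
+y: nearest on ray is flange@(1, 0) ⇒ blocked

+x: blocked by bracket; +y: blocked by flange; -y: blocked by housing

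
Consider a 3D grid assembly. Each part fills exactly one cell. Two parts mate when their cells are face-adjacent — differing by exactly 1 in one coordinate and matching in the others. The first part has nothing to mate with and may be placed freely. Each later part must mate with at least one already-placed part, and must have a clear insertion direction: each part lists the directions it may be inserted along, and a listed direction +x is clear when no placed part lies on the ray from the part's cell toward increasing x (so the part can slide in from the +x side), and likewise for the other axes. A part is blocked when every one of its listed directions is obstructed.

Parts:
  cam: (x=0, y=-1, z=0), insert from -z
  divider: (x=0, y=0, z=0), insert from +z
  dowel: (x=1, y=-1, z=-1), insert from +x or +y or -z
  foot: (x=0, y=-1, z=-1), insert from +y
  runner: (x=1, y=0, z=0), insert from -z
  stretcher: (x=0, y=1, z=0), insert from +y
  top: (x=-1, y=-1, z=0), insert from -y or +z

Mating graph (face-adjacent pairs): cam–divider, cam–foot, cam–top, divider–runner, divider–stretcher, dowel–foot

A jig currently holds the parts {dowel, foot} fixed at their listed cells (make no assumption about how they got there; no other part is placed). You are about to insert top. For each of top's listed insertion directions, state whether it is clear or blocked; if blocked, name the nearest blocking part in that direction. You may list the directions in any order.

+z: clear; -y: clear

-y: ray from top(-1, -1, 0) has no placed part ⇒ clear
+z: ray from top(-1, -1, 0) has no placed part ⇒ clear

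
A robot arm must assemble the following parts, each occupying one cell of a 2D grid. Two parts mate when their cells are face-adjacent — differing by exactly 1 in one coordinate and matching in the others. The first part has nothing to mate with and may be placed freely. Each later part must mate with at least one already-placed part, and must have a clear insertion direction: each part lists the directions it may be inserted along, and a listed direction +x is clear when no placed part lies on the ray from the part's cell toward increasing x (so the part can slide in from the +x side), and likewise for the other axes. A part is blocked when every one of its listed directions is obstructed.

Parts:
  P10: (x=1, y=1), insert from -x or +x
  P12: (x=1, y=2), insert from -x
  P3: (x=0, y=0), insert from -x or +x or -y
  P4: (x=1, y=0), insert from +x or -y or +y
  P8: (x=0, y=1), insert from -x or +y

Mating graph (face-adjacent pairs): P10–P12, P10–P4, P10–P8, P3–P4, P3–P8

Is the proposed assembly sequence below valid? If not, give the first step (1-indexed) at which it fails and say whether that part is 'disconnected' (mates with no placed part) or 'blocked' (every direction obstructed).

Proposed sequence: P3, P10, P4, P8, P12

1. P3@(0, 0) [-x clear] — {P3}
2. P10@(1, 1) — no placed neighbour ⇒ disconnected

Invalid at step 2 (disconnected)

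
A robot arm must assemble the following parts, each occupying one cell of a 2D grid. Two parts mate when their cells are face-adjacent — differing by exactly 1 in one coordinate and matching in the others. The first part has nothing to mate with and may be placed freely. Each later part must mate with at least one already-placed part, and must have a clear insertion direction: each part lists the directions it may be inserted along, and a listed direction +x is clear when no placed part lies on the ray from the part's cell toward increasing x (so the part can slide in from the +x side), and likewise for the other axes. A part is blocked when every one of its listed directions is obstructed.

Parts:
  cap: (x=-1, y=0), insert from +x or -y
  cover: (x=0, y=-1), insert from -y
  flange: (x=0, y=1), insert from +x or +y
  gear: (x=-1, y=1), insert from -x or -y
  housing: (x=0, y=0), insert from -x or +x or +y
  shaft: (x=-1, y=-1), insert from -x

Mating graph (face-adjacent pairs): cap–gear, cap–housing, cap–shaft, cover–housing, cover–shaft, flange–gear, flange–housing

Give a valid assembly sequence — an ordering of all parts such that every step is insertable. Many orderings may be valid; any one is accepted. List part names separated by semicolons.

1. housing@(0, 0) [-x clear] — {housing}
2. cap@(-1, 0) [-y clear] — {cap, housing}
3. shaft@(-1, -1) [-x clear] — {cap, housing, shaft}
4. flange@(0, 1) [+x clear] — {cap, flange, housing, shaft}
5. cover@(0, -1) [-y clear] — {cap, cover, flange, housing, shaft}
6. gear@(-1, 1) [-x clear] — {cap, cover, flange, gear, housing, shaft}

housing; cap; shaft; flange; cover; gear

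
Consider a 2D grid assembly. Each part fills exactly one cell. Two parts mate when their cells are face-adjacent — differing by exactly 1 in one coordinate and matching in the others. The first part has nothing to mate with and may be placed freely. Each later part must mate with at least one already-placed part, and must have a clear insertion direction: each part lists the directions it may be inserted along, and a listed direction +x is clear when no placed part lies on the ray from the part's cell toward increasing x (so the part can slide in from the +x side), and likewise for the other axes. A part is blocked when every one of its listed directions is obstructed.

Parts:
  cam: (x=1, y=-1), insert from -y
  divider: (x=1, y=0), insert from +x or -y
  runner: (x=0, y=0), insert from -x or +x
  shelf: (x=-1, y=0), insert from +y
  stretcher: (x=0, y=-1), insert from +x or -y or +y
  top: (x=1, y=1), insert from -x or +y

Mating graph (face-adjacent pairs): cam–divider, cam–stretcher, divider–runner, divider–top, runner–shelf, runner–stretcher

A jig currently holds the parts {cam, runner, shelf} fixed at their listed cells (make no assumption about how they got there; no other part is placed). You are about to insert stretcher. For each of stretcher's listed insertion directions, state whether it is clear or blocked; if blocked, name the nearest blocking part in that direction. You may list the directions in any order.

+x: blocked by cam; +y: blocked by runner; -y: clear

+x: nearest on ray is cam@(1, -1) ⇒ blocked
-y: ray from stretcher(0, -1) has no placed part ⇒ clear
+y: nearest on ray is runner@(0, 0) ⇒ blocked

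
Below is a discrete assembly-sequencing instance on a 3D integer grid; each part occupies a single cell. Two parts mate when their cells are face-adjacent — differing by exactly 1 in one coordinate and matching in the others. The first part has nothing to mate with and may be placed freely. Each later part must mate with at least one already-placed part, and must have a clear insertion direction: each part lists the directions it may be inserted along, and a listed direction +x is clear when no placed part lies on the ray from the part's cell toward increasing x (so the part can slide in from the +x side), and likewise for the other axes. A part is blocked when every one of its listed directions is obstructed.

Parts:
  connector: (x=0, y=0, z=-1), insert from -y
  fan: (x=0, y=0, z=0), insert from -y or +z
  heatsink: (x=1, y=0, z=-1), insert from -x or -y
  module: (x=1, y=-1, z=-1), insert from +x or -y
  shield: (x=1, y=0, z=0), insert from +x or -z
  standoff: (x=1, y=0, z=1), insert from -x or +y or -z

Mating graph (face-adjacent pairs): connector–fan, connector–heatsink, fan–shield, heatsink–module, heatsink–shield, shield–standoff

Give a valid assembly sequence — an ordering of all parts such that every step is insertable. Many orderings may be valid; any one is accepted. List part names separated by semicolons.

1. shield@(1, 0, 0) [+x clear] — {shield}
2. standoff@(1, 0, 1) [-x clear] — {shield, standoff}
3. fan@(0, 0, 0) [-y clear] — {fan, shield, standoff}
4. connector@(0, 0, -1) [-y clear] — {connector, fan, shield, standoff}
5. heatsink@(1, 0, -1) [-y clear] — {connector, fan, heatsink, shield, standoff}
6. module@(1, -1, -1) [+x clear] — {connector, fan, heatsink, module, shield, standoff}

shield; standoff; fan; connector; heatsink; module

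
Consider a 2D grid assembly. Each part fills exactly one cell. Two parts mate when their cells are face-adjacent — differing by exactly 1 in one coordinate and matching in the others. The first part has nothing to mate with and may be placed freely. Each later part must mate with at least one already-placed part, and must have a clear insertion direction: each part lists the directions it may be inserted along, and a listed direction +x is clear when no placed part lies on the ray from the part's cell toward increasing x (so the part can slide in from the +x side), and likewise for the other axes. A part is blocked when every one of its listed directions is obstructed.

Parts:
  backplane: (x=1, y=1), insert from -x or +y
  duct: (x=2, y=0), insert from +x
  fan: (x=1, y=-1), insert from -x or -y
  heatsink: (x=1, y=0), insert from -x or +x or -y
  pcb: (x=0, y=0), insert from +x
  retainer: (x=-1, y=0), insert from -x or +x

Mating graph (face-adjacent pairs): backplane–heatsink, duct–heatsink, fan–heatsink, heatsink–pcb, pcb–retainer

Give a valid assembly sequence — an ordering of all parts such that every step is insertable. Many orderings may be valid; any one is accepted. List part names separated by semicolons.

1. retainer@(-1, 0) [-x clear] — {retainer}
2. pcb@(0, 0) [+x clear] — {pcb, retainer}
3. heatsink@(1, 0) [+x clear] — {heatsink, pcb, retainer}
4. duct@(2, 0) [+x clear] — {duct, heatsink, pcb, retainer}
5. fan@(1, -1) [-x clear] — {duct, fan, heatsink, pcb, retainer}
6. backplane@(1, 1) [-x clear] — {backplane, duct, fan, heatsink, pcb, retainer}

retainer; pcb; heatsink; duct; fan; backplane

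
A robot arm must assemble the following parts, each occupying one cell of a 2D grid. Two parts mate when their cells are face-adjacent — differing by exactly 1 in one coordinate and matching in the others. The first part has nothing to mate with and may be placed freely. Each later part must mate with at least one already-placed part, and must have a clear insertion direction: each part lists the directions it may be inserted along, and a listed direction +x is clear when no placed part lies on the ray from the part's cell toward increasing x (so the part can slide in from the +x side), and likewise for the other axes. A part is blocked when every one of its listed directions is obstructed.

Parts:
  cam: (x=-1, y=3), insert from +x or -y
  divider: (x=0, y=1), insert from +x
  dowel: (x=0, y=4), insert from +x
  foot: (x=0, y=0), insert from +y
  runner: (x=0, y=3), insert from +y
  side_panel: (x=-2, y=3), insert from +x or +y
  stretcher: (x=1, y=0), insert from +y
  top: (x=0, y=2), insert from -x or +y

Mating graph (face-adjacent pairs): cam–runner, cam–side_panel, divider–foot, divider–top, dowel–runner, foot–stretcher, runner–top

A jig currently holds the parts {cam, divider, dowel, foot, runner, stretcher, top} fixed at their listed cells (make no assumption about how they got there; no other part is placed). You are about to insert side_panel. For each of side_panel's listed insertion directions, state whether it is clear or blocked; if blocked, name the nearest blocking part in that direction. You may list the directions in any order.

+x: blocked by cam; +y: clear

+x: nearest on ray is cam@(-1, 3) ⇒ blocked
+y: ray from side_panel(-2, 3) has no placed part ⇒ clear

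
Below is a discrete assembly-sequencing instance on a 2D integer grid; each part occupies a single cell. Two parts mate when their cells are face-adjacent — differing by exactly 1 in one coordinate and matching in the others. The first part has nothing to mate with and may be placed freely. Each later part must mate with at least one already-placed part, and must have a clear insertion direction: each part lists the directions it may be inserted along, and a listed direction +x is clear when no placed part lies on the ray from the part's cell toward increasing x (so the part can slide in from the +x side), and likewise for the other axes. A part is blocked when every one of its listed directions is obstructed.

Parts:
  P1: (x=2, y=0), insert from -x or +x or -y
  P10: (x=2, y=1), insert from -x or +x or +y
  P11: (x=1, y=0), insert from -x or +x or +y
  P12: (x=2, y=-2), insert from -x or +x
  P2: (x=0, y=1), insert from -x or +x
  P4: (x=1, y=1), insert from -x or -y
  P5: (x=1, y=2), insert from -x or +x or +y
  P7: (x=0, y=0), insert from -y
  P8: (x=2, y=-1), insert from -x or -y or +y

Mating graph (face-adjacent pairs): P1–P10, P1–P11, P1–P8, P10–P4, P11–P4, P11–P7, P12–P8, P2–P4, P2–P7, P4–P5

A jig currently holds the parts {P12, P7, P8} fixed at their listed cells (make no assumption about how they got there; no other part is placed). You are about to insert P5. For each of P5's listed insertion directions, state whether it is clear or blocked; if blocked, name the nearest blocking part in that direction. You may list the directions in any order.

+x: clear; +y: clear; -x: clear

-x: ray from P5(1, 2) has no placed part ⇒ clear
+x: ray from P5(1, 2) has no placed part ⇒ clear
+y: ray from P5(1, 2) has no placed part ⇒ clear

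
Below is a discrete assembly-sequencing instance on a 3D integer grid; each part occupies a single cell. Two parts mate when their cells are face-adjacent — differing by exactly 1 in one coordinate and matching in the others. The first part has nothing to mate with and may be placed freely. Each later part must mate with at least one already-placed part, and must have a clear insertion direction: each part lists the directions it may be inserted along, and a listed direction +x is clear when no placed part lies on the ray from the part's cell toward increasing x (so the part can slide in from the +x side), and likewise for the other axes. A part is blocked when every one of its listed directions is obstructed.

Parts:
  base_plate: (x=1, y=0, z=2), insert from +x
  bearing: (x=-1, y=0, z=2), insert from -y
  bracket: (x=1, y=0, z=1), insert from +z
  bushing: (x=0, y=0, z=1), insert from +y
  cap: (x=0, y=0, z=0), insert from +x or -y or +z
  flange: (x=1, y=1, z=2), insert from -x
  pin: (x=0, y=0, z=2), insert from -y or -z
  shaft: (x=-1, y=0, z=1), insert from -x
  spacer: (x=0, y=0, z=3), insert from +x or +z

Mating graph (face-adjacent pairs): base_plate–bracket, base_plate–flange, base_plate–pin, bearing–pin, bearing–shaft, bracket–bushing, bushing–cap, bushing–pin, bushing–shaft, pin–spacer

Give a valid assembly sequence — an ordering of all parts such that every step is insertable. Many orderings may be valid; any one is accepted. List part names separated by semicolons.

spacer; pin; bushing; shaft; bracket; bearing; cap; base_plate; flange

1. spacer@(0, 0, 3) [+x clear] — {spacer}
2. pin@(0, 0, 2) [-y clear] — {pin, spacer}
3. bushing@(0, 0, 1) [+y clear] — {bushing, pin, spacer}
4. shaft@(-1, 0, 1) [-x clear] — {bushing, pin, shaft, spacer}
5. bracket@(1, 0, 1) [+z clear] — {bracket, bushing, pin, shaft, spacer}
6. bearing@(-1, 0, 2) [-y clear] — {bearing, bracket, bushing, pin, shaft, spacer}
7. cap@(0, 0, 0) [+x clear] — {bearing, bracket, bushing, cap, pin, shaft, spacer}
8. base_plate@(1, 0, 2) [+x clear] — {base_plate, bearing, bracket, bushing, cap, pin, shaft, spacer}
9. flange@(1, 1, 2) [-x clear] — {base_plate, bearing, bracket, bushing, cap, flange, pin, shaft, spacer}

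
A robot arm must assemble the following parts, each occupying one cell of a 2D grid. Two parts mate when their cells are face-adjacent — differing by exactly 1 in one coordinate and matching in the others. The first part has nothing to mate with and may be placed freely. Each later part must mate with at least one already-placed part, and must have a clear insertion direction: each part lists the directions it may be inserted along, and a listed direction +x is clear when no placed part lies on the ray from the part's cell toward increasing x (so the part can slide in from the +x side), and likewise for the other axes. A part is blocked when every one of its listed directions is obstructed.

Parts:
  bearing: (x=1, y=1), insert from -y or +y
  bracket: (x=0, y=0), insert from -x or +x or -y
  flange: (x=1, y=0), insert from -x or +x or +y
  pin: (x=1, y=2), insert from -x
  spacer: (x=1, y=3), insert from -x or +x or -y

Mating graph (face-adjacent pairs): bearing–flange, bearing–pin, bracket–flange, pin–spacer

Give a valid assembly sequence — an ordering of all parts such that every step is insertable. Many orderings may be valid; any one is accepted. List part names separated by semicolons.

bearing; flange; bracket; pin; spacer

1. bearing@(1, 1) [-y clear] — {bearing}
2. flange@(1, 0) [-x clear] — {bearing, flange}
3. bracket@(0, 0) [-x clear] — {bearing, bracket, flange}
4. pin@(1, 2) [-x clear] — {bearing, bracket, flange, pin}
5. spacer@(1, 3) [-x clear] — {bearing, bracket, flange, pin, spacer}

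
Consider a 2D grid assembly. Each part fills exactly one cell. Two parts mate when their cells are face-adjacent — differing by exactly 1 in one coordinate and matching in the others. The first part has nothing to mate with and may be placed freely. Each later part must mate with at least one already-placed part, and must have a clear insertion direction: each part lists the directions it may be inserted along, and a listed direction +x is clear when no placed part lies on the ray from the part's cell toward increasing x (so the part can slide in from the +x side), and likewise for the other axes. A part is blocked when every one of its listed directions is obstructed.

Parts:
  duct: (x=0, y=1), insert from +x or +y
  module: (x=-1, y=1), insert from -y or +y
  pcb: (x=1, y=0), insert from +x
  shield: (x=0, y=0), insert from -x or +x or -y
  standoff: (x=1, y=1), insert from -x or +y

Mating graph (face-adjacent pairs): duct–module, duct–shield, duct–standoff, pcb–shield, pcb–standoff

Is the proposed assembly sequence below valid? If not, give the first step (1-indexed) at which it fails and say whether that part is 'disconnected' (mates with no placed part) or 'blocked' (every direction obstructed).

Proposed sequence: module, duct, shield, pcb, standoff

1. module@(-1, 1) [-y clear] — {module}
2. duct@(0, 1) [+x clear] — {duct, module}
3. shield@(0, 0) [-x clear] — {duct, module, shield}
4. pcb@(1, 0) [+x clear] — {duct, module, pcb, shield}
5. standoff@(1, 1) [+y clear] — {duct, module, pcb, shield, standoff}

Valid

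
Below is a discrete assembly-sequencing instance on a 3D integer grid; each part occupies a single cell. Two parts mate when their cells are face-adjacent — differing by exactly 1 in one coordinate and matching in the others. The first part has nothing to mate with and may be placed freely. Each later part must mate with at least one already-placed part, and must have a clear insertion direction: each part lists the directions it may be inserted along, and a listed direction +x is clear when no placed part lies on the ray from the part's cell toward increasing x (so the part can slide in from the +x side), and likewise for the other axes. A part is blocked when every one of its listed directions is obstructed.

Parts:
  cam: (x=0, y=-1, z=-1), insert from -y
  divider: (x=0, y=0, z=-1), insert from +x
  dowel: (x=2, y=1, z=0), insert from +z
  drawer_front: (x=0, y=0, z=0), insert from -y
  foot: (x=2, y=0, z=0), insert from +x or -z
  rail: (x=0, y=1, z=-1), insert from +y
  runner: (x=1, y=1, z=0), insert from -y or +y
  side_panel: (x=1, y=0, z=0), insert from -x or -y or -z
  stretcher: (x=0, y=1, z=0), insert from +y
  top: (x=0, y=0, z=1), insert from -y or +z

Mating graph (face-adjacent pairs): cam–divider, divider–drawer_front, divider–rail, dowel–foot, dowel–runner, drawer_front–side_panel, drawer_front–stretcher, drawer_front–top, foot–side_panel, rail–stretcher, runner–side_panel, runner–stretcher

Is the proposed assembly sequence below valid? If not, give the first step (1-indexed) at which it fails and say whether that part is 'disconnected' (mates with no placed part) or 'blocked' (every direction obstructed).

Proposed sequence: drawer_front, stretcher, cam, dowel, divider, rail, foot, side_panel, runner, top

1. drawer_front@(0, 0, 0) [-y clear] — {drawer_front}
2. stretcher@(0, 1, 0) [+y clear] — {drawer_front, stretcher}
3. cam@(0, -1, -1) — no placed neighbour ⇒ disconnected

Invalid at step 3 (disconnected)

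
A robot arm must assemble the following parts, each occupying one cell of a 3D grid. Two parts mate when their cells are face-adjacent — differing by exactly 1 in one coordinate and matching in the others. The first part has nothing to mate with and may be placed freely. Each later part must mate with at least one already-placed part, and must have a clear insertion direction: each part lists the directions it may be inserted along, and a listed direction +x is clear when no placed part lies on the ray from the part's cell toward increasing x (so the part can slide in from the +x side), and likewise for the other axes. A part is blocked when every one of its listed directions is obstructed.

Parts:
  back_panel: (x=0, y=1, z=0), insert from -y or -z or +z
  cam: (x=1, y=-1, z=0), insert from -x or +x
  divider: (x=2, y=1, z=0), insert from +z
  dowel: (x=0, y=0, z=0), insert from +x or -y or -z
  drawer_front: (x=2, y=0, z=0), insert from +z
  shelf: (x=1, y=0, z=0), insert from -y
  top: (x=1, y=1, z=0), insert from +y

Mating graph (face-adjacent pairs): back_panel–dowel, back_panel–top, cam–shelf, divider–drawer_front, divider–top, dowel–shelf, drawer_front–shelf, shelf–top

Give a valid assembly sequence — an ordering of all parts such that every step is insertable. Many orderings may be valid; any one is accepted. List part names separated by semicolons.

1. drawer_front@(2, 0, 0) [+z clear] — {drawer_front}
2. shelf@(1, 0, 0) [-y clear] — {drawer_front, shelf}
3. cam@(1, -1, 0) [-x clear] — {cam, drawer_front, shelf}
4. dowel@(0, 0, 0) [-y clear] — {cam, dowel, drawer_front, shelf}
5. divider@(2, 1, 0) [+z clear] — {cam, divider, dowel, drawer_front, shelf}
6. back_panel@(0, 1, 0) [-z clear] — {back_panel, cam, divider, dowel, drawer_front, shelf}
7. top@(1, 1, 0) [+y clear] — {back_panel, cam, divider, dowel, drawer_front, shelf, top}

drawer_front; shelf; cam; dowel; divider; back_panel; top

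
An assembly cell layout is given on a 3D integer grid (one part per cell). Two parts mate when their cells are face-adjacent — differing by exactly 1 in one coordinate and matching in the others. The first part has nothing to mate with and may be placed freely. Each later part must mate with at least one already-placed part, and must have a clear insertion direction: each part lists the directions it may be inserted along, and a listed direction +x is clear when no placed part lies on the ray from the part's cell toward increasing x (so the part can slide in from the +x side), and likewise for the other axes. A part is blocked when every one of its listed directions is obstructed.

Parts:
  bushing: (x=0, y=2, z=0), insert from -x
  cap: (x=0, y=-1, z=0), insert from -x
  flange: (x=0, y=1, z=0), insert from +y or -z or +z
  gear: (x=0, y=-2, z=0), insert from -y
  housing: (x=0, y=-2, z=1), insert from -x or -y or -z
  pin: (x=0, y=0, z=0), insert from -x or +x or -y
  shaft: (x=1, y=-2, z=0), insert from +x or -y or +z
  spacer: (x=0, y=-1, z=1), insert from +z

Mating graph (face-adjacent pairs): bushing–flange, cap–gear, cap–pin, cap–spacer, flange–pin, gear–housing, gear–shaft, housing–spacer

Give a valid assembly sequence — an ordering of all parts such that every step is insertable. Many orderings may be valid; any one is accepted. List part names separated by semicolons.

bushing; flange; pin; cap; spacer; housing; gear; shaft

1. bushing@(0, 2, 0) [-x clear] — {bushing}
2. flange@(0, 1, 0) [-z clear] — {bushing, flange}
3. pin@(0, 0, 0) [-x clear] — {bushing, flange, pin}
4. cap@(0, -1, 0) [-x clear] — {bushing, cap, flange, pin}
5. spacer@(0, -1, 1) [+z clear] — {bushing, cap, flange, pin, spacer}
6. housing@(0, -2, 1) [-x clear] — {bushing, cap, flange, housing, pin, spacer}
7. gear@(0, -2, 0) [-y clear] — {bushing, cap, flange, gear, housing, pin, spacer}
8. shaft@(1, -2, 0) [+x clear] — {bushing, cap, flange, gear, housing, pin, shaft, spacer}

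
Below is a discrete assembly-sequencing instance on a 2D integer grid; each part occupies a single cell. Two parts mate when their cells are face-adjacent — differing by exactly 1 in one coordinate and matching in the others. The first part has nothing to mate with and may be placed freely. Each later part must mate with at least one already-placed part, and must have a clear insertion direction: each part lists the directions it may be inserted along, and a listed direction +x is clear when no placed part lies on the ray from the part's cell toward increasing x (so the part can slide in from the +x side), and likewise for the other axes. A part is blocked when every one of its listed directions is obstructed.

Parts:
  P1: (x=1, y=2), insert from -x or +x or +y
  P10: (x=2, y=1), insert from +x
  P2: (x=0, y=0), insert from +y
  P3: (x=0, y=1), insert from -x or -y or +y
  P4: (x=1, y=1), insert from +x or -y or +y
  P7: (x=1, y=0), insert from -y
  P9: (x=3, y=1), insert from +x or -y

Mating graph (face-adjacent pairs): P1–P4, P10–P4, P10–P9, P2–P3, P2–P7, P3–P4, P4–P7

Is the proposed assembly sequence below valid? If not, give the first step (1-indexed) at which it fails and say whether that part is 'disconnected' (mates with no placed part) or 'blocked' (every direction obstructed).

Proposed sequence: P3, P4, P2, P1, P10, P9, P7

1. P3@(0, 1) [-x clear] — {P3}
2. P4@(1, 1) [+x clear] — {P3, P4}
3. P2@(0, 0) — +y all obstructed ⇒ blocked

Invalid at step 3 (blocked)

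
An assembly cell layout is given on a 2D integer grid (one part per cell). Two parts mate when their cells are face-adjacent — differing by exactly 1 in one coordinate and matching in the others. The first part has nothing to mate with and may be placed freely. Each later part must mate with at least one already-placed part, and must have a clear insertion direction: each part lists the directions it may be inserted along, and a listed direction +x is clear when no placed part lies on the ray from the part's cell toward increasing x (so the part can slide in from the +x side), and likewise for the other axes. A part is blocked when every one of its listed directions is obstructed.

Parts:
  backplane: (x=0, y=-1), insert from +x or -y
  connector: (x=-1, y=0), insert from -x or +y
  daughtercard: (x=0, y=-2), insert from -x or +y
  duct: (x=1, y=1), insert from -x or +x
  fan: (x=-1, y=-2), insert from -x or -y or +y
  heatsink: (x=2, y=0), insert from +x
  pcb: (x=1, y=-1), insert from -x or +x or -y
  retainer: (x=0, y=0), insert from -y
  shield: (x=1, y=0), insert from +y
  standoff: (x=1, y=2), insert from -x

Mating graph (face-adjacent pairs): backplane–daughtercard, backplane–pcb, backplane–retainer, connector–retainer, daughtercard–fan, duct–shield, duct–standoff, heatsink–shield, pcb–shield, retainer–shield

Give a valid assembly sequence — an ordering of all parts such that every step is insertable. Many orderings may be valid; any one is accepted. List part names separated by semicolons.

retainer; connector; shield; pcb; heatsink; duct; standoff; backplane; daughtercard; fan

1. retainer@(0, 0) [-y clear] — {retainer}
2. connector@(-1, 0) [-x clear] — {connector, retainer}
3. shield@(1, 0) [+y clear] — {connector, retainer, shield}
4. pcb@(1, -1) [-x clear] — {connector, pcb, retainer, shield}
5. heatsink@(2, 0) [+x clear] — {connector, heatsink, pcb, retainer, shield}
6. duct@(1, 1) [-x clear] — {connector, duct, heatsink, pcb, retainer, shield}
7. standoff@(1, 2) [-x clear] — {connector, duct, heatsink, pcb, retainer, shield, standoff}
8. backplane@(0, -1) [-y clear] — {backplane, connector, duct, heatsink, pcb, retainer, shield, standoff}
9. daughtercard@(0, -2) [-x clear] — {backplane, connector, daughtercard, duct, heatsink, pcb, retainer, shield, standoff}
10. fan@(-1, -2) [-x clear] — {backplane, connector, daughtercard, duct, fan, heatsink, pcb, retainer, shield, standoff}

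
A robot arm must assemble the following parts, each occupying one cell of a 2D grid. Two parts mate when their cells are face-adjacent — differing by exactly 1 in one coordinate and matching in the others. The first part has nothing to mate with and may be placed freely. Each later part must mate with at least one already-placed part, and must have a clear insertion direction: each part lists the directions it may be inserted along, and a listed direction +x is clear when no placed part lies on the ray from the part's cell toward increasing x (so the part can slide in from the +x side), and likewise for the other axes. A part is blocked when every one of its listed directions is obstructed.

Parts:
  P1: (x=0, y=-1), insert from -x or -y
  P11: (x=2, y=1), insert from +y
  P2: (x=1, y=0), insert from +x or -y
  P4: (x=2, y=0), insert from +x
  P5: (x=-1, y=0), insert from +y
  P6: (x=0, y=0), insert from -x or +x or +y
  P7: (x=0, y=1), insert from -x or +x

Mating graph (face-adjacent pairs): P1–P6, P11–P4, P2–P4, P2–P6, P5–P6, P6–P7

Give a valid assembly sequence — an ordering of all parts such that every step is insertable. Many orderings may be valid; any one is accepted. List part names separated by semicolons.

1. P2@(1, 0) [+x clear] — {P2}
2. P6@(0, 0) [-x clear] — {P2, P6}
3. P5@(-1, 0) [+y clear] — {P2, P5, P6}
4. P1@(0, -1) [-x clear] — {P1, P2, P5, P6}
5. P4@(2, 0) [+x clear] — {P1, P2, P4, P5, P6}
6. P11@(2, 1) [+y clear] — {P1, P11, P2, P4, P5, P6}
7. P7@(0, 1) [-x clear] — {P1, P11, P2, P4, P5, P6, P7}

P2; P6; P5; P1; P4; P11; P7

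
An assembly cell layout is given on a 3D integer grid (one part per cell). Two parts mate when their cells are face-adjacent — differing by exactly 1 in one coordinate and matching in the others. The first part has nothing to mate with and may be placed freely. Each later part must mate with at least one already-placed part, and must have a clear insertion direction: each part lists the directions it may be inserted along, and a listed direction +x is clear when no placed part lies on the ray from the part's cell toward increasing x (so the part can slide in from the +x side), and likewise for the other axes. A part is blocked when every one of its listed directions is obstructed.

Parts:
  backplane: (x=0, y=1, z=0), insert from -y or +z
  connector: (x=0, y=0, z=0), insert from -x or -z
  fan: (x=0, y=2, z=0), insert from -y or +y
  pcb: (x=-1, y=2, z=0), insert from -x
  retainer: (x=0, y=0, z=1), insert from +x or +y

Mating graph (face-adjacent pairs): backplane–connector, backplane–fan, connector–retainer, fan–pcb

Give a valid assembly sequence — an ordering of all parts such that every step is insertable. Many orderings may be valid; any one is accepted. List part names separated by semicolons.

pcb; fan; backplane; connector; retainer

1. pcb@(-1, 2, 0) [-x clear] — {pcb}
2. fan@(0, 2, 0) [-y clear] — {fan, pcb}
3. backplane@(0, 1, 0) [-y clear] — {backplane, fan, pcb}
4. connector@(0, 0, 0) [-x clear] — {backplane, connector, fan, pcb}
5. retainer@(0, 0, 1) [+x clear] — {backplane, connector, fan, pcb, retainer}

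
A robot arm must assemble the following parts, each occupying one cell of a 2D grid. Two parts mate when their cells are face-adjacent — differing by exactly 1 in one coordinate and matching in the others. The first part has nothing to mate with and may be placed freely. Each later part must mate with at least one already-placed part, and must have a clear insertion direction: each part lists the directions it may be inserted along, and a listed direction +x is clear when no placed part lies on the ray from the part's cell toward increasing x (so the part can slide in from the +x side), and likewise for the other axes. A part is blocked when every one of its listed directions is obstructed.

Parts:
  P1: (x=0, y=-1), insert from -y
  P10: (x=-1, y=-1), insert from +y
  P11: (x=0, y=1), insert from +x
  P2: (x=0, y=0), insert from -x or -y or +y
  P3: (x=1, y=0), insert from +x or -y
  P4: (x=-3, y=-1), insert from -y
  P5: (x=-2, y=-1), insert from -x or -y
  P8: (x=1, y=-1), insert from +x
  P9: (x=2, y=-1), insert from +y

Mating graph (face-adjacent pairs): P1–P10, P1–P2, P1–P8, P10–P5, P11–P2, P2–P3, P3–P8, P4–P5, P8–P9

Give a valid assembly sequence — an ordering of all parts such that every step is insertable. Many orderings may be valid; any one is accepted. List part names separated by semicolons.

P10; P1; P2; P11; P8; P5; P4; P3; P9

1. P10@(-1, -1) [+y clear] — {P10}
2. P1@(0, -1) [-y clear] — {P1, P10}
3. P2@(0, 0) [-x clear] — {P1, P10, P2}
4. P11@(0, 1) [+x clear] — {P1, P10, P11, P2}
5. P8@(1, -1) [+x clear] — {P1, P10, P11, P2, P8}
6. P5@(-2, -1) [-x clear] — {P1, P10, P11, P2, P5, P8}
7. P4@(-3, -1) [-y clear] — {P1, P10, P11, P2, P4, P5, P8}
8. P3@(1, 0) [+x clear] — {P1, P10, P11, P2, P3, P4, P5, P8}
9. P9@(2, -1) [+y clear] — {P1, P10, P11, P2, P3, P4, P5, P8, P9}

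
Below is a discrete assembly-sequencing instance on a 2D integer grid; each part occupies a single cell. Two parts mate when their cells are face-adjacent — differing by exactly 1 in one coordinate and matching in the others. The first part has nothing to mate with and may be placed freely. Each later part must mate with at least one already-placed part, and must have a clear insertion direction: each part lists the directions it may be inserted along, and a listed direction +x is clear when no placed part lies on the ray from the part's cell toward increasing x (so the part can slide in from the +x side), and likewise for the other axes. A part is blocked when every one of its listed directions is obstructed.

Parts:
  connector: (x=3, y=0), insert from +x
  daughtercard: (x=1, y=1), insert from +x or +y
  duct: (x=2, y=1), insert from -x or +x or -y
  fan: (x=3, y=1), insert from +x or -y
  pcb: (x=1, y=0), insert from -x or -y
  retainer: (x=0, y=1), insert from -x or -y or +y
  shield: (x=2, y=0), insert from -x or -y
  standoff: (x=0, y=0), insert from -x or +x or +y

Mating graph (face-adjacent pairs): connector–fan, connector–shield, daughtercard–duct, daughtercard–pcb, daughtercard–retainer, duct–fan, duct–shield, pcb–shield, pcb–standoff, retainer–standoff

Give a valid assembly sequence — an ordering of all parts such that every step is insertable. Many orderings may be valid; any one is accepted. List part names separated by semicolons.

duct; fan; connector; shield; daughtercard; retainer; standoff; pcb

1. duct@(2, 1) [-x clear] — {duct}
2. fan@(3, 1) [+x clear] — {duct, fan}
3. connector@(3, 0) [+x clear] — {connector, duct, fan}
4. shield@(2, 0) [-x clear] — {connector, duct, fan, shield}
5. daughtercard@(1, 1) [+y clear] — {connector, daughtercard, duct, fan, shield}
6. retainer@(0, 1) [-x clear] — {connector, daughtercard, duct, fan, retainer, shield}
7. standoff@(0, 0) [-x clear] — {connector, daughtercard, duct, fan, retainer, shield, standoff}
8. pcb@(1, 0) [-y clear] — {connector, daughtercard, duct, fan, pcb, retainer, shield, standoff}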